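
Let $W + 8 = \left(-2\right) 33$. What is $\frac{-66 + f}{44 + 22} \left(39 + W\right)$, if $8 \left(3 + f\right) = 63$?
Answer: $\frac{5705}{176} \approx 32.415$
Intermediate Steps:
$W = -74$ ($W = -8 - 66 = -74$)
$f = \frac{39}{8}$ ($f = -3 + \frac{1}{8} \cdot 63 = -3 + \frac{63}{8} = \frac{39}{8} \approx 4.875$)
$\frac{-66 + f}{44 + 22} \left(39 + W\right) = \frac{-66 + \frac{39}{8}}{44 + 22} \left(39 - 74\right) = - \frac{489}{8 \cdot 66} \left(-35\right) = \left(- \frac{489}{8}\right) \frac{1}{66} \left(-35\right) = \left(- \frac{163}{176}\right) \left(-35\right) = \frac{5705}{176}$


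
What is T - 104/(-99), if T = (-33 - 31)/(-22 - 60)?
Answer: 7432/4059 ≈ 1.8310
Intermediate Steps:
T = 32/41 (T = -64/(-82) = -64*(-1/82) = 32/41 ≈ 0.78049)
T - 104/(-99) = 32/41 - 104/(-99) = 32/41 - 1/99*(-104) = 32/41 + 104/99 = 7432/4059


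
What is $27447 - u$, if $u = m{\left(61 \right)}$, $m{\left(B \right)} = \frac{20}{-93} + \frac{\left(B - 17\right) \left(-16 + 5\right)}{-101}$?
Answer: $\frac{257766679}{9393} \approx 27442.0$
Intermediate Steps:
$m{\left(B \right)} = - \frac{19411}{9393} + \frac{11 B}{101}$ ($m{\left(B \right)} = 20 \left(- \frac{1}{93}\right) + \left(-17 + B\right) \left(-11\right) \left(- \frac{1}{101}\right) = - \frac{20}{93} + \left(187 - 11 B\right) \left(- \frac{1}{101}\right) = - \frac{20}{93} + \left(- \frac{187}{101} + \frac{11 B}{101}\right) = - \frac{19411}{9393} + \frac{11 B}{101}$)
$u = \frac{42992}{9393}$ ($u = - \frac{19411}{9393} + \frac{11}{101} \cdot 61 = - \frac{19411}{9393} + \frac{671}{101} = \frac{42992}{9393} \approx 4.577$)
$27447 - u = 27447 - \frac{42992}{9393} = \frac{257766679}{9393}$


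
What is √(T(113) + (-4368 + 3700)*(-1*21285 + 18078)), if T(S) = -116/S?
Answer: 4*√1709669321/113 ≈ 1463.7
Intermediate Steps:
√(T(113) + (-4368 + 3700)*(-1*21285 + 18078)) = √(-116/113 + (-4368 + 3700)*(-1*21285 + 18078)) = √(-116*1/113 - 668*(-21285 + 18078)) = √(-116/113 - 668*(-3207)) = √(-116/113 + 2142276) = √(242077072/113) = 4*√1709669321/113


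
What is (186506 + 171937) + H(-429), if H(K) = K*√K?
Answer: 358443 - 429*I*√429 ≈ 3.5844e+5 - 8885.6*I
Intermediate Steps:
H(K) = K^(3/2)
(186506 + 171937) + H(-429) = (186506 + 171937) + (-429)^(3/2) = 358443 - 429*I*√429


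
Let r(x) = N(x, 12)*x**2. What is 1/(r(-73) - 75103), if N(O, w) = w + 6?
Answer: 1/20819 ≈ 4.8033e-5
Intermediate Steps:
N(O, w) = 6 + w
r(x) = 18*x**2 (r(x) = (6 + 12)*x**2 = 18*x**2)
1/(r(-73) - 75103) = 1/(18*(-73)**2 - 75103) = 1/(18*5329 - 75103) = 1/(95922 - 75103) = 1/20819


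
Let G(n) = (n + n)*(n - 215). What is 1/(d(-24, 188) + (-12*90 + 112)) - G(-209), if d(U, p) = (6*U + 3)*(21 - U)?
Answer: -1296097617/7313 ≈ -1.7723e+5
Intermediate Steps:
G(n) = 2*n*(-215 + n) (G(n) = (2*n)*(-215 + n) = 2*n*(-215 + n))
d(U, p) = (3 + 6*U)*(21 - U)
1/(d(-24, 188) + (-12*90 + 112)) - G(-209) = 1/((63 - 6*(-24)² + 123*(-24)) + (-12*90 + 112)) - 2*(-209)*(-215 - 209) = 1/((63 - 6*576 - 2952) + (-1080 + 112)) - 2*(-209)*(-424) = 1/((63 - 3456 - 2952) - 968) - 1*177232 = 1/(-6345 - 968) - 177232 = 1/(-7313) - 177232 = -1/7313 - 177232 = -1296097617/7313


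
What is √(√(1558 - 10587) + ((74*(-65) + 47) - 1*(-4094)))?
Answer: √(-669 + I*√9029) ≈ 1.8323 + 25.93*I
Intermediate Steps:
√(√(1558 - 10587) + ((74*(-65) + 47) - 1*(-4094))) = √(√(-9029) + ((-4810 + 47) + 4094)) = √(I*√9029 + (-4763 + 4094)) = √(I*√9029 - 669) = √(-669 + I*√9029)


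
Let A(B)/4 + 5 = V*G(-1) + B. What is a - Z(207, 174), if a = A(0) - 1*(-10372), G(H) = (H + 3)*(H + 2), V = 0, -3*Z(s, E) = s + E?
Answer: 10479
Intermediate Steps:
Z(s, E) = -E/3 - s/3 (Z(s, E) = -(s + E)/3 = -(E + s)/3 = -E/3 - s/3)
G(H) = (2 + H)*(3 + H) (G(H) = (3 + H)*(2 + H) = (2 + H)*(3 + H))
A(B) = -20 + 4*B (A(B) = -20 + 4*(0*(6 + (-1)² + 5*(-1)) + B) = -20 + 4*(0*(6 + 1 - 5) + B) = -20 + 4*(0*2 + B) = -20 + 4*(0 + B) = -20 + 4*B)
a = 10352 (a = (-20 + 4*0) - 1*(-10372) = (-20 + 0) + 10372 = -20 + 10372 = 10352)
a - Z(207, 174) = 10352 - (-⅓*174 - ⅓*207) = 10352 - (-58 - 69) = 10352 - 1*(-127) = 10352 + 127 = 10479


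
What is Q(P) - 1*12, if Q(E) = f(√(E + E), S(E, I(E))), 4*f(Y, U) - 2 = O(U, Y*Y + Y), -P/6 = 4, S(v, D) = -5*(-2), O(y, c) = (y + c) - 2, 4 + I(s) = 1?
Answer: -43/2 + I*√3 ≈ -21.5 + 1.732*I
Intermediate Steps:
I(s) = -3 (I(s) = -4 + 1 = -3)
O(y, c) = -2 + c + y (O(y, c) = (c + y) - 2 = -2 + c + y)
S(v, D) = 10
P = -24 (P = -6*4 = -24)
f(Y, U) = U/4 + Y/4 + Y²/4 (f(Y, U) = ½ + (-2 + (Y*Y + Y) + U)/4 = ½ + (-2 + (Y² + Y) + U)/4 = ½ + (-2 + (Y + Y²) + U)/4 = ½ + (-2 + U + Y + Y²)/4 = ½ + (-½ + U/4 + Y/4 + Y²/4) = U/4 + Y/4 + Y²/4)
Q(E) = 5/2 + √2*√E*(1 + √2*√E)/4 (Q(E) = (¼)*10 + √(E + E)*(1 + √(E + E))/4 = 5/2 + √(2*E)*(1 + √(2*E))/4 = 5/2 + (√2*√E)*(1 + √2*√E)/4 = 5/2 + √2*√E*(1 + √2*√E)/4)
Q(P) - 1*12 = (5/2 + (½)*(-24) + √2*√(-24)/4) - 1*12 = (5/2 - 12 + √2*(2*I*√6)/4) - 12 = (5/2 - 12 + I*√3) - 12 = (-19/2 + I*√3) - 12 = -43/2 + I*√3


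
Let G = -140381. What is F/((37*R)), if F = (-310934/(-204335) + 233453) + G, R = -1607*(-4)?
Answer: 9509089027/24299109530 ≈ 0.39134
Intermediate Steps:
R = 6428
F = 19018178054/204335 (F = (-310934/(-204335) + 233453) - 140381 = (-310934*(-1/204335) + 233453) - 140381 = (310934/204335 + 233453) - 140381 = 47702929689/204335 - 140381 = 19018178054/204335 ≈ 93074.)
F/((37*R)) = 19018178054/(204335*((37*6428))) = (19018178054/204335)/237836 = (19018178054/204335)*(1/237836) = 9509089027/24299109530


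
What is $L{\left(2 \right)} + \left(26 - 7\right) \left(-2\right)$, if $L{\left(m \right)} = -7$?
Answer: $-45$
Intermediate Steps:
$L{\left(2 \right)} + \left(26 - 7\right) \left(-2\right) = -7 + \left(26 - 7\right) \left(-2\right) = -7 + 19 \left(-2\right) = -7 - 38 = -45$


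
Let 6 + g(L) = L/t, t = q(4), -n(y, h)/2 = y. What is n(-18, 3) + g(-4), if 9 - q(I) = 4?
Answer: 146/5 ≈ 29.200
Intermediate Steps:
q(I) = 5 (q(I) = 9 - 1*4 = 9 - 4 = 5)
n(y, h) = -2*y
t = 5
g(L) = -6 + L/5
n(-18, 3) + g(-4) = -2*(-18) + (-6 + (1/5)*(-4)) = 36 + (-6 - 4/5) = 36 - 34/5 = 146/5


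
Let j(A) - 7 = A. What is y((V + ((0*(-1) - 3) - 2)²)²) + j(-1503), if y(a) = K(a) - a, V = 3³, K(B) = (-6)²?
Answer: -4164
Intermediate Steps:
K(B) = 36
V = 27
j(A) = 7 + A
y(a) = 36 - a
y((V + ((0*(-1) - 3) - 2)²)²) + j(-1503) = (36 - (27 + ((0*(-1) - 3) - 2)²)²) + (7 - 1503) = (36 - (27 + ((0 - 3) - 2)²)²) - 1496 = (36 - (27 + (-3 - 2)²)²) - 1496 = (36 - (27 + (-5)²)²) - 1496 = (36 - (27 + 25)²) - 1496 = (36 - 1*52²) - 1496 = (36 - 1*2704) - 1496 = (36 - 2704) - 1496 = -2668 - 1496 = -4164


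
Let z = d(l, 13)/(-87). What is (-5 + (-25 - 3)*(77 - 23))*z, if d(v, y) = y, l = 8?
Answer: 19721/87 ≈ 226.68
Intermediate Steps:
z = -13/87 (z = 13/(-87) = 13*(-1/87) = -13/87 ≈ -0.14943)
(-5 + (-25 - 3)*(77 - 23))*z = (-5 + (-25 - 3)*(77 - 23))*(-13/87) = (-5 - 28*54)*(-13/87) = (-5 - 1512)*(-13/87) = -1517*(-13/87) = 19721/87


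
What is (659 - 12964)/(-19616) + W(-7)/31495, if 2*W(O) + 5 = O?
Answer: 387428279/617805920 ≈ 0.62710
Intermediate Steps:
W(O) = -5/2 + O/2
(659 - 12964)/(-19616) + W(-7)/31495 = (659 - 12964)/(-19616) + (-5/2 + (½)*(-7))/31495 = -12305*(-1/19616) + (-5/2 - 7/2)*(1/31495) = 12305/19616 - 6*1/31495 = 12305/19616 - 6/31495 = 387428279/617805920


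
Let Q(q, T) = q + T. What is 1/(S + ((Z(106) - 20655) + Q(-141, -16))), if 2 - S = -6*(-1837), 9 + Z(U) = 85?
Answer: -1/31756 ≈ -3.1490e-5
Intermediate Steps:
Q(q, T) = T + q
Z(U) = 76 (Z(U) = -9 + 85 = 76)
S = -11020 (S = 2 - (-6)*(-1837) = 2 - 1*11022 = 2 - 11022 = -11020)
1/(S + ((Z(106) - 20655) + Q(-141, -16))) = 1/(-11020 + ((76 - 20655) + (-16 - 141))) = 1/(-11020 + (-20579 - 157)) = 1/(-11020 - 20736) = 1/(-31756) = -1/31756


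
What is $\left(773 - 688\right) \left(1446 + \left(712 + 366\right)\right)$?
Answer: $214540$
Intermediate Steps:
$\left(773 - 688\right) \left(1446 + \left(712 + 366\right)\right) = \left(773 - 688\right) \left(1446 + 1078\right) = 85 \cdot 2524 = 214540$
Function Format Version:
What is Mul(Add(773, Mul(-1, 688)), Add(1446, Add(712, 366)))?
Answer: 214540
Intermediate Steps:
Mul(Add(773, Mul(-1, 688)), Add(1446, Add(712, 366))) = Mul(Add(773, -688), Add(1446, 1078)) = Mul(85, 2524) = 214540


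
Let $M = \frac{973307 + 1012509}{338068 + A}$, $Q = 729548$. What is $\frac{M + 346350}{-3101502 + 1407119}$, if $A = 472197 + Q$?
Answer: $- \frac{533316218366}{2609032970379} \approx -0.20441$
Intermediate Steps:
$A = 1201745$ ($A = 472197 + 729548 = 1201745$)
$M = \frac{1985816}{1539813}$ ($M = \frac{973307 + 1012509}{338068 + 1201745} = \frac{1985816}{1539813} \approx 1.2896$)
$\frac{M + 346350}{-3101502 + 1407119} = \frac{\frac{1985816}{1539813} + 346350}{-3101502 + 1407119} = \frac{533316218366}{1539813 \left(-1694383\right)} = \frac{533316218366}{1539813} \left(- \frac{1}{1694383}\right) = - \frac{533316218366}{2609032970379}$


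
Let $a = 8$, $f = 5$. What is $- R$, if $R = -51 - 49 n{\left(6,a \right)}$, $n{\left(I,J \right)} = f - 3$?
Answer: $149$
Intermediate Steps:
$n{\left(I,J \right)} = 2$ ($n{\left(I,J \right)} = 5 - 3 = 2$)
$R = -149$ ($R = -51 - 98 = -149$)
$- R = \left(-1\right) \left(-149\right) = 149$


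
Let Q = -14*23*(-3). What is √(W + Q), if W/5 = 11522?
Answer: 4*√3661 ≈ 242.02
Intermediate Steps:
W = 57610 (W = 5*11522 = 57610)
Q = 966 (Q = -322*(-3) = 966)
√(W + Q) = √(57610 + 966) = √58576 = 4*√3661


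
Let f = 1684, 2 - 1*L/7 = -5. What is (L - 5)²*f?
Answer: 3260224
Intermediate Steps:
L = 49 (L = 14 - 7*(-5) = 14 + 35 = 49)
(L - 5)²*f = (49 - 5)²*1684 = 44²*1684 = 1936*1684 = 3260224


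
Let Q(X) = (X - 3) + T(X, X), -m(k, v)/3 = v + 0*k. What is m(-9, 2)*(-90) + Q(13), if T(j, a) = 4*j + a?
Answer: 615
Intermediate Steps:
m(k, v) = -3*v (m(k, v) = -3*(v + 0*k) = -3*(v + 0) = -3*v)
T(j, a) = a + 4*j
Q(X) = -3 + 6*X (Q(X) = (X - 3) + (X + 4*X) = (-3 + X) + 5*X = -3 + 6*X)
m(-9, 2)*(-90) + Q(13) = -3*2*(-90) + (-3 + 6*13) = -6*(-90) + (-3 + 78) = 540 + 75 = 615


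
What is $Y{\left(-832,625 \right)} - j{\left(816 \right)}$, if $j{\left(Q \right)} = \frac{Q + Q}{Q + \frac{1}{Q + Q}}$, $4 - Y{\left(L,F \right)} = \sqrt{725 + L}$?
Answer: $\frac{2663428}{1331713} - i \sqrt{107} \approx 2.0 - 10.344 i$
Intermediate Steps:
$Y{\left(L,F \right)} = 4 - \sqrt{725 + L}$
$j{\left(Q \right)} = \frac{2 Q}{Q + \frac{1}{2 Q}}$
$Y{\left(-832,625 \right)} - j{\left(816 \right)} = \left(4 - \sqrt{725 - 832}\right) - \frac{4 \cdot 816^{2}}{1 + 2 \cdot 816^{2}} = \left(4 - \sqrt{-107}\right) - 4 \cdot 665856 \frac{1}{1 + 2 \cdot 665856} = \left(4 - i \sqrt{107}\right) - 4 \cdot 665856 \frac{1}{1 + 1331712} = \left(4 - i \sqrt{107}\right) - 4 \cdot 665856 \cdot \frac{1}{1331713} = \left(4 - i \sqrt{107}\right) - \frac{2663424}{1331713} = \frac{2663428}{1331713} - i \sqrt{107}$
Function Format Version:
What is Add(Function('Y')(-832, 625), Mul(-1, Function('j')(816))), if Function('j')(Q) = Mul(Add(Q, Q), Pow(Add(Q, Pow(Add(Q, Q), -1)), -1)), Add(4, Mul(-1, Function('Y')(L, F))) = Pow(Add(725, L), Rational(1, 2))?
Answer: Add(Rational(2663428, 1331713), Mul(-1, I, Pow(107, Rational(1, 2)))) ≈ Add(2.0000, Mul(-10.344, I))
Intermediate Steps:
Function('Y')(L, F) = Add(4, Mul(-1, Pow(Add(725, L), Rational(1, 2))))
Function('j')(Q) = Mul(2, Q, Pow(Add(Q, Mul(Rational(1, 2), Pow(Q, -1))), -1)) (Function('j')(Q) = Mul(Mul(2, Q), Pow(Add(Q, Pow(Mul(2, Q), -1)), -1)) = Mul(Mul(2, Q), Pow(Add(Q, Mul(Rational(1, 2), Pow(Q, -1))), -1)) = Mul(2, Q, Pow(Add(Q, Mul(Rational(1, 2), Pow(Q, -1))), -1)))
Add(Function('Y')(-832, 625), Mul(-1, Function('j')(816))) = Add(Add(4, Mul(-1, Pow(Add(725, -832), Rational(1, 2)))), Mul(-1, Mul(4, Pow(816, 2), Pow(Add(1, Mul(2, Pow(816, 2))), -1)))) = Add(Add(4, Mul(-1, Pow(-107, Rational(1, 2)))), Mul(-1, Mul(4, 665856, Pow(Add(1, Mul(2, 665856)), -1)))) = Add(Add(4, Mul(-1, Mul(I, Pow(107, Rational(1, 2))))), Mul(-1, Mul(4, 665856, Pow(Add(1, 1331712), -1)))) = Add(Add(4, Mul(-1, I, Pow(107, Rational(1, 2)))), Mul(-1, Mul(4, 665856, Pow(1331713, -1)))) = Add(Add(4, Mul(-1, I, Pow(107, Rational(1, 2)))), Mul(-1, Mul(4, 665856, Rational(1, 1331713)))) = Add(Add(4, Mul(-1, I, Pow(107, Rational(1, 2)))), Mul(-1, Rational(2663424, 1331713))) = Add(Add(4, Mul(-1, I, Pow(107, Rational(1, 2)))), Rational(-2663424, 1331713)) = Add(Rational(2663428, 1331713), Mul(-1, I, Pow(107, Rational(1, 2))))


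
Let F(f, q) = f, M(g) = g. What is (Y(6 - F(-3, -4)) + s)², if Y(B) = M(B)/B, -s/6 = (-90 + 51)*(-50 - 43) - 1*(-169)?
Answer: 518700625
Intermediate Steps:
s = -22776 (s = -6*((-90 + 51)*(-50 - 43) - 1*(-169)) = -6*(-39*(-93) + 169) = -6*(3627 + 169) = -6*3796 = -22776)
Y(B) = 1 (Y(B) = B/B = 1)
(Y(6 - F(-3, -4)) + s)² = (1 - 22776)² = (-22775)² = 518700625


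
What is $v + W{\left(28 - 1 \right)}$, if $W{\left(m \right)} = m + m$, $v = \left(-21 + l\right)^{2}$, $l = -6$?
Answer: $783$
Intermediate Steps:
$v = 729$ ($v = \left(-21 - 6\right)^{2} = \left(-27\right)^{2} = 729$)
$W{\left(m \right)} = 2 m$
$v + W{\left(28 - 1 \right)} = 729 + 2 \left(28 - 1\right) = 729 + 2 \cdot 27 = 729 + 54 = 783$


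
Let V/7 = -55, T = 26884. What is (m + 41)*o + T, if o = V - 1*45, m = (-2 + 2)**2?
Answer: 9254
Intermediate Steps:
m = 0 (m = 0**2 = 0)
V = -385 (V = 7*(-55) = -385)
o = -430 (o = -385 - 1*45 = -385 - 45 = -430)
(m + 41)*o + T = (0 + 41)*(-430) + 26884 = 41*(-430) + 26884 = -17630 + 26884 = 9254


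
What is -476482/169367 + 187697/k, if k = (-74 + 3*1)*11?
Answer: -2923800931/12025057 ≈ -243.14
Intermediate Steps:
k = -781 (k = (-74 + 3)*11 = -71*11 = -781)
-476482/169367 + 187697/k = -476482/169367 + 187697/(-781) = -476482*1/169367 + 187697*(-1/781) = -476482/169367 - 187697/781 = -2923800931/12025057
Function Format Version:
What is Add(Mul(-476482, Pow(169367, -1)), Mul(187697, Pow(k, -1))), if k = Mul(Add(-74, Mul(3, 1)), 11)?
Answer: Rational(-2923800931, 12025057) ≈ -243.14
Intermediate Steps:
k = -781 (k = Mul(Add(-74, 3), 11) = Mul(-71, 11) = -781)
Add(Mul(-476482, Pow(169367, -1)), Mul(187697, Pow(k, -1))) = Add(Mul(-476482, Pow(169367, -1)), Mul(187697, Pow(-781, -1))) = Add(Mul(-476482, Rational(1, 169367)), Mul(187697, Rational(-1, 781))) = Add(Rational(-476482, 169367), Rational(-187697, 781)) = Rational(-2923800931, 12025057)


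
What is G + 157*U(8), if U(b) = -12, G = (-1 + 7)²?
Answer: -1848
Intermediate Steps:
G = 36 (G = 6² = 36)
G + 157*U(8) = 36 + 157*(-12) = 36 - 1884 = -1848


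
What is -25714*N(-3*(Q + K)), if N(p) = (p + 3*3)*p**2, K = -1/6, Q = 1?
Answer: -4178525/4 ≈ -1.0446e+6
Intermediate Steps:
K = -1/6 (K = -1*1/6 = -1/6 ≈ -0.16667)
N(p) = p**2*(9 + p) (N(p) = (p + 9)*p**2 = (9 + p)*p**2 = p**2*(9 + p))
-25714*N(-3*(Q + K)) = -25714*(-3*(1 - 1/6))**2*(9 - 3*(1 - 1/6)) = -25714*(-3*5/6)**2*(9 - 3*5/6) = -25714*(-5/2)**2*(9 - 5/2) = -321425*13/(2*2) = -25714*325/8 = -4178525/4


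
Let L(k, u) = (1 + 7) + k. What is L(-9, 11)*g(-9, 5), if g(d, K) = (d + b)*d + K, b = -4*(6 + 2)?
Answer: -374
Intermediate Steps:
L(k, u) = 8 + k
b = -32 (b = -4*8 = -32)
g(d, K) = K + d*(-32 + d) (g(d, K) = (d - 32)*d + K = (-32 + d)*d + K = d*(-32 + d) + K = K + d*(-32 + d))
L(-9, 11)*g(-9, 5) = (8 - 9)*(5 + (-9)² - 32*(-9)) = -(5 + 81 + 288) = -1*374 = -374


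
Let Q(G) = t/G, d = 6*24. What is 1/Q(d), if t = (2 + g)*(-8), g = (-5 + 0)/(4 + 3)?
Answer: -14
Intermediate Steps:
g = -5/7 ≈ -0.71429
d = 144
t = -72/7 (t = (2 - 5/7)*(-8) = (9/7)*(-8) = -72/7 ≈ -10.286)
Q(G) = -72/(7*G)
1/Q(d) = 1/(-72/7/144) = 1/(-72/7*1/144) = 1/(-1/14) = -14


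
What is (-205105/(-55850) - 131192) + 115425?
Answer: -176076369/11170 ≈ -15763.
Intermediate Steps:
(-205105/(-55850) - 131192) + 115425 = (-205105*(-1/55850) - 131192) + 115425 = (41021/11170 - 131192) + 115425 = -1465373619/11170 + 115425 = -176076369/11170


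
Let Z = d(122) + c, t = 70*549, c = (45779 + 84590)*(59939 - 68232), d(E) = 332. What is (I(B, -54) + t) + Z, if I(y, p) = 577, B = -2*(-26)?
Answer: -1081110778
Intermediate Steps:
B = 52
c = -1081150117 (c = 130369*(-8293) = -1081150117)
t = 38430
Z = -1081149785 (Z = 332 - 1081150117 = -1081149785)
(I(B, -54) + t) + Z = (577 + 38430) - 1081149785 = 39007 - 1081149785 = -1081110778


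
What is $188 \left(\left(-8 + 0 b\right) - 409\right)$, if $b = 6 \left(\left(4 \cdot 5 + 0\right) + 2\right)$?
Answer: $-78396$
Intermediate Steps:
$b = 132$ ($b = 6 \left(\left(20 + 0\right) + 2\right) = 6 \left(20 + 2\right) = 6 \cdot 22 = 132$)
$188 \left(\left(-8 + 0 b\right) - 409\right) = 188 \left(\left(-8 + 0 \cdot 132\right) - 409\right) = 188 \left(\left(-8 + 0\right) - 409\right) = 188 \left(-8 - 409\right) = 188 \left(-417\right) = -78396$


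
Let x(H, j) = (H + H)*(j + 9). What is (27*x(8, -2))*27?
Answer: 81648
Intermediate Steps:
x(H, j) = 2*H*(9 + j) (x(H, j) = (2*H)*(9 + j) = 2*H*(9 + j))
(27*x(8, -2))*27 = (27*(2*8*(9 - 2)))*27 = (27*(2*8*7))*27 = (27*112)*27 = 3024*27 = 81648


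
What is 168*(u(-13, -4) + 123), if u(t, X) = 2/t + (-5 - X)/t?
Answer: 268464/13 ≈ 20651.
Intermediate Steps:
u(t, X) = 2/t + (-5 - X)/t
168*(u(-13, -4) + 123) = 168*((-3 - 1*(-4))/(-13) + 123) = 168*(-(-3 + 4)/13 + 123) = 168*(-1/13*1 + 123) = 168*(-1/13 + 123) = 168*(1598/13) = 268464/13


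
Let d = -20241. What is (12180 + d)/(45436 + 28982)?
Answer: -2687/24806 ≈ -0.10832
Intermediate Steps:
(12180 + d)/(45436 + 28982) = (12180 - 20241)/(45436 + 28982) = -8061/74418 = -8061*1/74418 = -2687/24806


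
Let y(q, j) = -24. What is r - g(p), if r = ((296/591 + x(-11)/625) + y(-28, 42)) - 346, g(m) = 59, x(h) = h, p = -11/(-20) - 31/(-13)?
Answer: -158283376/369375 ≈ -428.52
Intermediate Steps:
p = 763/260 (p = -11*(-1/20) - 31*(-1/13) = 11/20 + 31/13 = 763/260 ≈ 2.9346)
r = -136490251/369375 (r = ((296/591 - 11/625) - 24) - 346 = (178499/369375 - 24) - 346 = -8686501/369375 - 346 = -136490251/369375 ≈ -369.52)
r - g(p) = -136490251/369375 - 1*59 = -136490251/369375 - 59 = -158283376/369375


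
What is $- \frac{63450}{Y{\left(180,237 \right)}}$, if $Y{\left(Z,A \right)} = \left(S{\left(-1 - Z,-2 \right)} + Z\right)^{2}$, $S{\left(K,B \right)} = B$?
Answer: $- \frac{31725}{15842} \approx -2.0026$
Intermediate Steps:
$Y{\left(Z,A \right)} = \left(-2 + Z\right)^{2}$
$- \frac{63450}{Y{\left(180,237 \right)}} = - \frac{63450}{\left(-2 + 180\right)^{2}} = - \frac{63450}{178^{2}} = - \frac{63450}{31684} = \left(-63450\right) \frac{1}{31684} = - \frac{31725}{15842}$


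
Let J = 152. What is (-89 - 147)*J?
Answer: -35872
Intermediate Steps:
(-89 - 147)*J = (-89 - 147)*152 = -236*152 = -35872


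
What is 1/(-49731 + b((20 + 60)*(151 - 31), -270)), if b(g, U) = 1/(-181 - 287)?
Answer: -468/23274109 ≈ -2.0108e-5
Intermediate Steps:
b(g, U) = -1/468 (b(g, U) = 1/(-468) = -1/468)
1/(-49731 + b((20 + 60)*(151 - 31), -270)) = 1/(-49731 - 1/468) = 1/(-23274109/468) = -468/23274109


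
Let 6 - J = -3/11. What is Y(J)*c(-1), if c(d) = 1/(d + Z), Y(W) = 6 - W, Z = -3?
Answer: 3/44 ≈ 0.068182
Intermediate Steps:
J = 69/11 (J = 6 - (-3)/11 = 6 - 1*(-3/11) = 6 + 3/11 = 69/11 ≈ 6.2727)
c(d) = 1/(-3 + d) (c(d) = 1/(d - 3) = 1/(-3 + d))
Y(J)*c(-1) = (6 - 1*69/11)/(-3 - 1) = (6 - 69/11)/(-4) = -3/11*(-¼) = 3/44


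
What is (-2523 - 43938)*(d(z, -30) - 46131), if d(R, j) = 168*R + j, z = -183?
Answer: 3573083205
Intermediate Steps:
d(R, j) = j + 168*R
(-2523 - 43938)*(d(z, -30) - 46131) = (-2523 - 43938)*((-30 + 168*(-183)) - 46131) = -46461*((-30 - 30744) - 46131) = -46461*(-30774 - 46131) = -46461*(-76905) = 3573083205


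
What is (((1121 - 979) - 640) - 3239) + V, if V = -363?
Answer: -4100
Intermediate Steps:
(((1121 - 979) - 640) - 3239) + V = (((1121 - 979) - 640) - 3239) - 363 = ((142 - 640) - 3239) - 363 = (-498 - 3239) - 363 = -3737 - 363 = -4100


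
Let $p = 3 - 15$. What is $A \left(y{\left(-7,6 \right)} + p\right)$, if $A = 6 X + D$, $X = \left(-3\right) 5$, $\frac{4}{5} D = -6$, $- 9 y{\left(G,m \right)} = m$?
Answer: $1235$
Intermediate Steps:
$y{\left(G,m \right)} = - \frac{m}{9}$
$D = - \frac{15}{2}$ ($D = \frac{5}{4} \left(-6\right) = - \frac{15}{2} \approx -7.5$)
$p = -12$ ($p = 3 - 15 = -12$)
$X = -15$
$A = - \frac{195}{2}$ ($A = 6 \left(-15\right) - \frac{15}{2} = -90 - \frac{15}{2} = - \frac{195}{2} \approx -97.5$)
$A \left(y{\left(-7,6 \right)} + p\right) = - \frac{195 \left(\left(- \frac{1}{9}\right) 6 - 12\right)}{2} = - \frac{195 \left(- \frac{2}{3} - 12\right)}{2} = \left(- \frac{195}{2}\right) \left(- \frac{38}{3}\right) = 1235$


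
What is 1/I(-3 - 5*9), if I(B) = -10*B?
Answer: 1/480 ≈ 0.0020833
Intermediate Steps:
1/I(-3 - 5*9) = 1/(-10*(-3 - 5*9)) = 1/(-10*(-3 - 45)) = 1/(-10*(-48)) = 1/480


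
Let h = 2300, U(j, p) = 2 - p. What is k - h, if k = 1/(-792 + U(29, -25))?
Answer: -1759501/765 ≈ -2300.0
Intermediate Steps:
k = -1/765 (k = 1/(-792 + (2 - 1*(-25))) = 1/(-792 + (2 + 25)) = 1/(-792 + 27) = 1/(-765) = -1/765 ≈ -0.0013072)
k - h = -1/765 - 1*2300 = -1/765 - 2300 = -1759501/765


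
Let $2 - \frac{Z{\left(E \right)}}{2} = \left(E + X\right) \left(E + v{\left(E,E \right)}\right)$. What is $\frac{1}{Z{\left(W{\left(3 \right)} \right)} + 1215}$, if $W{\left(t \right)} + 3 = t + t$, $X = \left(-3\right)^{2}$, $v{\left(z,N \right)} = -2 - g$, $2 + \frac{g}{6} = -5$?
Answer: $\frac{1}{187} \approx 0.0053476$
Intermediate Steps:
$g = -42$ ($g = -12 + 6 \left(-5\right) = -12 - 30 = -42$)
$v{\left(z,N \right)} = 40$ ($v{\left(z,N \right)} = -2 - -42 = -2 + 42 = 40$)
$X = 9$
$W{\left(t \right)} = -3 + 2 t$ ($W{\left(t \right)} = -3 + \left(t + t\right) = -3 + 2 t$)
$Z{\left(E \right)} = 4 - 2 \left(9 + E\right) \left(40 + E\right)$ ($Z{\left(E \right)} = 4 - 2 \left(E + 9\right) \left(E + 40\right) = 4 - 2 \left(9 + E\right) \left(40 + E\right)$)
$\frac{1}{Z{\left(W{\left(3 \right)} \right)} + 1215} = \frac{1}{\left(-716 - 98 \left(-3 + 2 \cdot 3\right) - 2 \left(-3 + 2 \cdot 3\right)^{2}\right) + 1215} = \frac{1}{\left(-716 - 98 \left(-3 + 6\right) - 2 \left(-3 + 6\right)^{2}\right) + 1215} = \frac{1}{\left(-716 - 294 - 2 \cdot 3^{2}\right) + 1215} = \frac{1}{\left(-716 - 294 - 18\right) + 1215} = \frac{1}{-1028 + 1215} = \frac{1}{187}$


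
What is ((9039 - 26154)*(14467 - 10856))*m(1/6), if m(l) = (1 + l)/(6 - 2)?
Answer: -144205285/8 ≈ -1.8026e+7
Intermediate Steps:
m(l) = ¼ + l/4 (m(l) = (1 + l)/4 = (1 + l)*(¼) = ¼ + l/4)
((9039 - 26154)*(14467 - 10856))*m(1/6) = ((9039 - 26154)*(14467 - 10856))*(¼ + (¼)/6) = (-17115*3611)*(¼ + (¼)*(⅙)) = -61802265*(¼ + 1/24) = -61802265*7/24 = -144205285/8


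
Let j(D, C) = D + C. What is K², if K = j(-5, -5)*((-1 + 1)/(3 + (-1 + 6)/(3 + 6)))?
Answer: 0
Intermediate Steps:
j(D, C) = C + D
K = 0 (K = (-5 - 5)*((-1 + 1)/(3 + (-1 + 6)/(3 + 6))) = -0/(3 + 5/9) = -0/32/9 = -0*9/32 = -10*0 = 0)
K² = 0² = 0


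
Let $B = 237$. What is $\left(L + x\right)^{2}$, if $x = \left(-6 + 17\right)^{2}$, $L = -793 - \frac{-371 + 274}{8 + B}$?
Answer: $\frac{27074398849}{60025} \approx 4.5105 \cdot 10^{5}$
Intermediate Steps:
$L = - \frac{194188}{245}$ ($L = -793 - \frac{-371 + 274}{8 + 237} = -793 - - \frac{97}{245} = -793 + \frac{97}{245} = - \frac{194188}{245} \approx -792.6$)
$x = 121$ ($x = 11^{2} = 121$)
$\left(L + x\right)^{2} = \left(- \frac{194188}{245} + 121\right)^{2} = \left(- \frac{164543}{245}\right)^{2} = \frac{27074398849}{60025}$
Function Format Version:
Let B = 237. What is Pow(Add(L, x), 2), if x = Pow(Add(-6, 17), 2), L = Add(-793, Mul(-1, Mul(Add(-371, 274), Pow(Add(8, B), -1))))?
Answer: Rational(27074398849, 60025) ≈ 4.5105e+5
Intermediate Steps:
L = Rational(-194188, 245) (L = Add(-793, Mul(-1, Mul(Add(-371, 274), Pow(Add(8, 237), -1)))) = Add(-793, Mul(-1, Mul(-97, Pow(245, -1)))) = Add(-793, Mul(-1, Mul(-97, Rational(1, 245)))) = Add(-793, Mul(-1, Rational(-97, 245))) = Add(-793, Rational(97, 245)) = Rational(-194188, 245) ≈ -792.60)
x = 121 (x = Pow(11, 2) = 121)
Pow(Add(L, x), 2) = Pow(Add(Rational(-194188, 245), 121), 2) = Pow(Rational(-164543, 245), 2) = Rational(27074398849, 60025)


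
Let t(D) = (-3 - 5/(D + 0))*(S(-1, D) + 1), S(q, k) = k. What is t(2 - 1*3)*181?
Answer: 0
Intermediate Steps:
t(D) = (1 + D)*(-3 - 5/D) (t(D) = (-3 - 5/(D + 0))*(D + 1) = (-3 - 5/D)*(1 + D) = (1 + D)*(-3 - 5/D))
t(2 - 1*3)*181 = (-8 - 5/(2 - 1*3) - 3*(2 - 1*3))*181 = (-8 - 5/(2 - 3) - 3*(2 - 3))*181 = (-8 - 5/(-1) - 3*(-1))*181 = (-8 - 5*(-1) + 3)*181 = (-8 + 5 + 3)*181 = 0*181 = 0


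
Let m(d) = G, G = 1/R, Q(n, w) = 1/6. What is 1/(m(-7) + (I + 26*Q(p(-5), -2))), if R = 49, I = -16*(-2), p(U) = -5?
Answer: 147/5344 ≈ 0.027507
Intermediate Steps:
Q(n, w) = ⅙
I = 32 (I = -4*(-8) = 32)
G = 1/49 ≈ 0.020408
m(d) = 1/49
1/(m(-7) + (I + 26*Q(p(-5), -2))) = 1/(1/49 + (32 + 26*(⅙))) = 1/(1/49 + (32 + 13/3)) = 1/(1/49 + 109/3) = 1/(5344/147) = 147/5344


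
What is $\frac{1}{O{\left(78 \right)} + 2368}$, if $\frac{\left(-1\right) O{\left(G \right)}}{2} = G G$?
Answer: $- \frac{1}{9800} \approx -0.00010204$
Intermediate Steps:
$O{\left(G \right)} = - 2 G^{2}$ ($O{\left(G \right)} = - 2 G G = - 2 G^{2}$)
$\frac{1}{O{\left(78 \right)} + 2368} = \frac{1}{- 2 \cdot 78^{2} + 2368} = \frac{1}{\left(-2\right) 6084 + 2368} = \frac{1}{-12168 + 2368} = \frac{1}{-9800} = - \frac{1}{9800}$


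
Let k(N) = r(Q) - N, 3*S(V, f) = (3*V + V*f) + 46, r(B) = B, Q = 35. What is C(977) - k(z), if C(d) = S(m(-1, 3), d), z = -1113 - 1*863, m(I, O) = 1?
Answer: -1669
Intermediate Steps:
z = -1976 (z = -1113 - 863 = -1976)
S(V, f) = 46/3 + V + V*f/3 (S(V, f) = ((3*V + V*f) + 46)/3 = (46 + 3*V + V*f)/3 = 46/3 + V + V*f/3)
C(d) = 49/3 + d/3 (C(d) = 46/3 + 1 + (⅓)*1*d = 46/3 + 1 + d/3 = 49/3 + d/3)
k(N) = 35 - N
C(977) - k(z) = (49/3 + (⅓)*977) - (35 - 1*(-1976)) = (49/3 + 977/3) - (35 + 1976) = 342 - 1*2011 = 342 - 2011 = -1669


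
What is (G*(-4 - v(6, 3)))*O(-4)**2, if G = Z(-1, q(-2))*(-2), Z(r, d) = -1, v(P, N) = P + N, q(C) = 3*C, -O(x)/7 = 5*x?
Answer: -509600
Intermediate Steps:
O(x) = -35*x
v(P, N) = N + P
G = 2 (G = -1*(-2) = 2)
(G*(-4 - v(6, 3)))*O(-4)**2 = (2*(-4 - (3 + 6)))*(-35*(-4))**2 = (2*(-4 - 1*9))*140**2 = (2*(-4 - 9))*19600 = (2*(-13))*19600 = -26*19600 = -509600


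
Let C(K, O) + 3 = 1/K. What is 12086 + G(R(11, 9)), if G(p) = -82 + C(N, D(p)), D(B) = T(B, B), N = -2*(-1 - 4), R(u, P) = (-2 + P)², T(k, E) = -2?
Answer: 120011/10 ≈ 12001.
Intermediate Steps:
N = 10 (N = -2*(-5) = 10)
D(B) = -2
C(K, O) = -3 + 1/K
G(p) = -849/10 (G(p) = -82 + (-3 + 1/10) = -82 + (-3 + ⅒) = -82 - 29/10 = -849/10)
12086 + G(R(11, 9)) = 12086 - 849/10 = 120011/10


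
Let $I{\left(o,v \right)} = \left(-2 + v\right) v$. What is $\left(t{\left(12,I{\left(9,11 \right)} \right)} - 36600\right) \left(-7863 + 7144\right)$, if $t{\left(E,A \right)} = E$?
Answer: $26306772$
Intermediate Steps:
$I{\left(o,v \right)} = v \left(-2 + v\right)$
$\left(t{\left(12,I{\left(9,11 \right)} \right)} - 36600\right) \left(-7863 + 7144\right) = \left(12 - 36600\right) \left(-7863 + 7144\right) = \left(-36588\right) \left(-719\right) = 26306772$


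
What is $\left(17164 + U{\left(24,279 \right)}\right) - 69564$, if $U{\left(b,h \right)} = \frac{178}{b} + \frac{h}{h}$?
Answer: $- \frac{628699}{12} \approx -52392.0$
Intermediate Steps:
$U{\left(b,h \right)} = 1 + \frac{178}{b}$ ($U{\left(b,h \right)} = \frac{178}{b} + 1 = 1 + \frac{178}{b}$)
$\left(17164 + U{\left(24,279 \right)}\right) - 69564 = \left(17164 + \frac{178 + 24}{24}\right) - 69564 = \left(17164 + \frac{1}{24} \cdot 202\right) - 69564 = \left(17164 + \frac{101}{12}\right) - 69564 = \frac{206069}{12} - 69564 = - \frac{628699}{12}$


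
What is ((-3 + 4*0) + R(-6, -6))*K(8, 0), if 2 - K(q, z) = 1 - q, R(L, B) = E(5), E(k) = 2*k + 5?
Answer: 108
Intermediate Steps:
E(k) = 5 + 2*k
R(L, B) = 15 (R(L, B) = 5 + 2*5 = 5 + 10 = 15)
K(q, z) = 1 + q (K(q, z) = 2 - (1 - q) = 2 + (-1 + q) = 1 + q)
((-3 + 4*0) + R(-6, -6))*K(8, 0) = ((-3 + 4*0) + 15)*(1 + 8) = ((-3 + 0) + 15)*9 = (-3 + 15)*9 = 12*9 = 108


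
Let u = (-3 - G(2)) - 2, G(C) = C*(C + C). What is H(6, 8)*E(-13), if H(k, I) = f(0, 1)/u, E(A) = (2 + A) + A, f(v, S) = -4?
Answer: -96/13 ≈ -7.3846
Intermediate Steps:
G(C) = 2*C² (G(C) = C*(2*C) = 2*C²)
E(A) = 2 + 2*A
u = -13 (u = (-3 - 2*2²) - 2 = (-3 - 2*4) - 2 = (-3 - 1*8) - 2 = (-3 - 8) - 2 = -11 - 2 = -13)
H(k, I) = 4/13 (H(k, I) = -4/(-13) = -4*(-1/13) = 4/13)
H(6, 8)*E(-13) = 4*(2 + 2*(-13))/13 = 4*(2 - 26)/13 = (4/13)*(-24) = -96/13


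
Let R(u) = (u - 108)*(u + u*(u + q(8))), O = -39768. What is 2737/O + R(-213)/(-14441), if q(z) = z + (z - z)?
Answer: 554648197639/574289688 ≈ 965.80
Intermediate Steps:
q(z) = z (q(z) = z + 0 = z)
R(u) = (-108 + u)*(u + u*(8 + u)) (R(u) = (u - 108)*(u + u*(u + 8)) = (-108 + u)*(u + u*(8 + u)))
2737/O + R(-213)/(-14441) = 2737/(-39768) - 213*(-972 + (-213)**2 - 99*(-213))/(-14441) = 2737*(-1/39768) - 213*(-972 + 45369 + 21087)*(-1/14441) = -2737/39768 - 213*65484*(-1/14441) = -2737/39768 - 13948092*(-1/14441) = -2737/39768 + 13948092/14441 = 554648197639/574289688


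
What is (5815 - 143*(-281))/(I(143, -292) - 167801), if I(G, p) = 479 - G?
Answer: -45998/167465 ≈ -0.27467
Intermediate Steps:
(5815 - 143*(-281))/(I(143, -292) - 167801) = (5815 - 143*(-281))/((479 - 1*143) - 167801) = (5815 + 40183)/((479 - 143) - 167801) = 45998/(336 - 167801) = 45998/(-167465) = 45998*(-1/167465) = -45998/167465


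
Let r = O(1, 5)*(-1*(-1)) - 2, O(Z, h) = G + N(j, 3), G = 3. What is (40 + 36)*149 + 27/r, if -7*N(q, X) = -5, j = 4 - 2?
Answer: 45359/4 ≈ 11340.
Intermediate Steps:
j = 2
N(q, X) = 5/7 (N(q, X) = -⅐*(-5) = 5/7)
O(Z, h) = 26/7 (O(Z, h) = 3 + 5/7 = 26/7)
r = 12/7 (r = 26*(-1*(-1))/7 - 2 = (26/7)*1 - 2 = 26/7 - 2 = 12/7 ≈ 1.7143)
(40 + 36)*149 + 27/r = (40 + 36)*149 + 27/(12/7) = 76*149 + 27*(7/12) = 11324 + 63/4 = 45359/4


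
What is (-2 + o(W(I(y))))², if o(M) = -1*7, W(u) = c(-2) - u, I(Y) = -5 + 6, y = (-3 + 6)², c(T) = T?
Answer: 81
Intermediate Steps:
y = 9 (y = 3² = 9)
I(Y) = 1
W(u) = -2 - u
o(M) = -7
(-2 + o(W(I(y))))² = (-2 - 7)² = (-9)² = 81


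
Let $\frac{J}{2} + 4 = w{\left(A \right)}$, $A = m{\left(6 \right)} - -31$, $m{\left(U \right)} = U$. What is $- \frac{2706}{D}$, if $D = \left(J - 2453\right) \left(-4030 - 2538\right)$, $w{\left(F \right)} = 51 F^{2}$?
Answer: $\frac{1353}{450489268} \approx 3.0034 \cdot 10^{-6}$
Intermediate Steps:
$A = 37$ ($A = 6 - -31 = 6 + 31 = 37$)
$J = 139630$ ($J = -8 + 2 \cdot 51 \cdot 37^{2} = -8 + 2 \cdot 51 \cdot 1369 = -8 + 2 \cdot 69819 = -8 + 139638 = 139630$)
$D = -900978536$ ($D = \left(139630 - 2453\right) \left(-4030 - 2538\right) = 137177 \left(-6568\right) = -900978536$)
$- \frac{2706}{D} = - \frac{2706}{-900978536} = \left(-2706\right) \left(- \frac{1}{900978536}\right) = \frac{1353}{450489268}$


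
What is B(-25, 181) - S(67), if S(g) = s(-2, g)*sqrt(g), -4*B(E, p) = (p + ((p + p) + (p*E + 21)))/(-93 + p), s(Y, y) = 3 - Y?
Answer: 3961/352 - 5*sqrt(67) ≈ -29.674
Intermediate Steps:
B(E, p) = -(21 + 3*p + E*p)/(4*(-93 + p)) (B(E, p) = -(p + ((p + p) + (p*E + 21)))/(4*(-93 + p)) = -(p + (2*p + (E*p + 21)))/(4*(-93 + p)) = -(p + (2*p + (21 + E*p)))/(4*(-93 + p)) = -(p + (21 + 2*p + E*p))/(4*(-93 + p)) = -(21 + 3*p + E*p)/(4*(-93 + p)))
S(g) = 5*sqrt(g) (S(g) = (3 - 1*(-2))*sqrt(g) = (3 + 2)*sqrt(g) = 5*sqrt(g))
B(-25, 181) - S(67) = (-21 - 3*181 - 1*(-25)*181)/(4*(-93 + 181)) - 5*sqrt(67) = (1/4)*(-21 - 543 + 4525)/88 - 5*sqrt(67) = (1/4)*(1/88)*3961 - 5*sqrt(67) = 3961/352 - 5*sqrt(67)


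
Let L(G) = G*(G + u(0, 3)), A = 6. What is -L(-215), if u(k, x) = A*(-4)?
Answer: -51385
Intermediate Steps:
u(k, x) = -24 (u(k, x) = 6*(-4) = -24)
L(G) = G*(-24 + G) (L(G) = G*(G - 24) = G*(-24 + G))
-L(-215) = -(-215)*(-24 - 215) = -(-215)*(-239) = -1*51385 = -51385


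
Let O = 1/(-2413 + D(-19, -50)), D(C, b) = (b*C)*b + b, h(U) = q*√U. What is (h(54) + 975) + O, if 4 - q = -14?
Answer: 48713924/49963 + 54*√6 ≈ 1107.3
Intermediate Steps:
q = 18 (q = 4 - 1*(-14) = 4 + 14 = 18)
h(U) = 18*√U
D(C, b) = b + C*b² (D(C, b) = (C*b)*b + b = C*b² + b = b + C*b²)
O = -1/49963 (O = 1/(-2413 - 50*(1 - 19*(-50))) = 1/(-2413 - 50*(1 + 950)) = 1/(-2413 - 50*951) = 1/(-2413 - 47550) = 1/(-49963) = -1/49963 ≈ -2.0015e-5)
(h(54) + 975) + O = (18*√54 + 975) - 1/49963 = (18*(3*√6) + 975) - 1/49963 = (54*√6 + 975) - 1/49963 = (975 + 54*√6) - 1/49963 = 48713924/49963 + 54*√6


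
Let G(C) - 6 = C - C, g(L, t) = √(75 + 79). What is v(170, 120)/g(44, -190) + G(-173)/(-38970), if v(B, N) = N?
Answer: -1/6495 + 60*√154/77 ≈ 9.6697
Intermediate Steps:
g(L, t) = √154
G(C) = 6 (G(C) = 6 + (C - C) = 6 + 0 = 6)
v(170, 120)/g(44, -190) + G(-173)/(-38970) = 120/(√154) + 6/(-38970) = 120*(√154/154) + 6*(-1/38970) = 60*√154/77 - 1/6495 = -1/6495 + 60*√154/77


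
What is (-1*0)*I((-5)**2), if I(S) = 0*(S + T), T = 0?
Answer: 0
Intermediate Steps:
I(S) = 0 (I(S) = 0*(S + 0) = 0*S = 0)
(-1*0)*I((-5)**2) = -1*0*0 = 0*0 = 0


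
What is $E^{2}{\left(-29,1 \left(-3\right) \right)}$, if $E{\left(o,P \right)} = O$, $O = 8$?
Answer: $64$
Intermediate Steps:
$E{\left(o,P \right)} = 8$
$E^{2}{\left(-29,1 \left(-3\right) \right)} = 8^{2} = 64$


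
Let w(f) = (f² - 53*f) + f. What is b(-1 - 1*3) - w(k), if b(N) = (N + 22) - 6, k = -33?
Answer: -2793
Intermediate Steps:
b(N) = 16 + N (b(N) = (22 + N) - 6 = 16 + N)
w(f) = f² - 52*f
b(-1 - 1*3) - w(k) = (16 + (-1 - 1*3)) - (-33)*(-52 - 33) = (16 + (-1 - 3)) - (-33)*(-85) = (16 - 4) - 1*2805 = 12 - 2805 = -2793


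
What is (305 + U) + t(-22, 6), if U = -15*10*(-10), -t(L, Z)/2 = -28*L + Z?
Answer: 561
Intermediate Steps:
t(L, Z) = -2*Z + 56*L (t(L, Z) = -2*(-28*L + Z) = -2*(Z - 28*L) = -2*Z + 56*L)
U = 1500 (U = -150*(-10) = 1500)
(305 + U) + t(-22, 6) = (305 + 1500) + (-2*6 + 56*(-22)) = 1805 + (-12 - 1232) = 1805 - 1244 = 561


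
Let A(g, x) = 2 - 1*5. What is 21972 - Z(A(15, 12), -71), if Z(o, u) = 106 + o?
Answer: 21869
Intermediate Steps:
A(g, x) = -3 (A(g, x) = 2 - 5 = -3)
21972 - Z(A(15, 12), -71) = 21972 - (106 - 3) = 21972 - 1*103 = 21972 - 103 = 21869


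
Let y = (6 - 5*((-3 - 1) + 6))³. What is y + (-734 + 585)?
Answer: -213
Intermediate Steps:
y = -64 (y = (6 - 5*(-4 + 6))³ = (6 - 5*2)³ = (6 - 10)³ = (-4)³ = -64)
y + (-734 + 585) = -64 + (-734 + 585) = -64 - 149 = -213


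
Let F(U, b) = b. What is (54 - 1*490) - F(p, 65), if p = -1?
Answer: -501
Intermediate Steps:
(54 - 1*490) - F(p, 65) = (54 - 1*490) - 1*65 = (54 - 490) - 65 = -436 - 65 = -501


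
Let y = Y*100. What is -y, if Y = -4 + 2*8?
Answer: -1200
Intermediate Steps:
Y = 12 (Y = -4 + 16 = 12)
y = 1200 (y = 12*100 = 1200)
-y = -1*1200 = -1200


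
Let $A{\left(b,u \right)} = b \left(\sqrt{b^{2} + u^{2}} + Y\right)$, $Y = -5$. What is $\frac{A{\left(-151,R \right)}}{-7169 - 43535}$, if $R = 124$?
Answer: $- \frac{755}{50704} + \frac{151 \sqrt{38177}}{50704} \approx 0.56699$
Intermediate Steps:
$A{\left(b,u \right)} = b \left(-5 + \sqrt{b^{2} + u^{2}}\right)$ ($A{\left(b,u \right)} = b \left(\sqrt{b^{2} + u^{2}} - 5\right) = b \left(-5 + \sqrt{b^{2} + u^{2}}\right)$)
$\frac{A{\left(-151,R \right)}}{-7169 - 43535} = \frac{\left(-151\right) \left(-5 + \sqrt{\left(-151\right)^{2} + 124^{2}}\right)}{-7169 - 43535} = \frac{\left(-151\right) \left(-5 + \sqrt{22801 + 15376}\right)}{-7169 - 43535} = \frac{\left(-151\right) \left(-5 + \sqrt{38177}\right)}{-50704} = \left(755 - 151 \sqrt{38177}\right) \left(- \frac{1}{50704}\right) = - \frac{755}{50704} + \frac{151 \sqrt{38177}}{50704}$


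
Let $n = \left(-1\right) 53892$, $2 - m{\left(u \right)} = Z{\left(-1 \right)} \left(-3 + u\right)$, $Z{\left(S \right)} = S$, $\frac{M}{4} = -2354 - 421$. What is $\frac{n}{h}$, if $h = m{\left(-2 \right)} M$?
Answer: $- \frac{1497}{925} \approx -1.6184$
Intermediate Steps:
$M = -11100$ ($M = 4 \left(-2354 - 421\right) = 4 \left(-2775\right) = -11100$)
$m{\left(u \right)} = -1 + u$ ($m{\left(u \right)} = 2 - - (-3 + u) = 2 - \left(3 - u\right) = 2 + \left(-3 + u\right) = -1 + u$)
$h = 33300$ ($h = \left(-1 - 2\right) \left(-11100\right) = \left(-3\right) \left(-11100\right) = 33300$)
$n = -53892$
$\frac{n}{h} = - \frac{53892}{33300} = \left(-53892\right) \frac{1}{33300} = - \frac{1497}{925}$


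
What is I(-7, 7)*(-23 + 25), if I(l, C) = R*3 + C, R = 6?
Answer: 50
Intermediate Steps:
I(l, C) = 18 + C (I(l, C) = 6*3 + C = 18 + C)
I(-7, 7)*(-23 + 25) = (18 + 7)*(-23 + 25) = 25*2 = 50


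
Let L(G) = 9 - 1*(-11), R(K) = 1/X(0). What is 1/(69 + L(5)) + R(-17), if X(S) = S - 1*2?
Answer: -87/178 ≈ -0.48876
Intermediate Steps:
X(S) = -2 + S (X(S) = S - 2 = -2 + S)
R(K) = -½ (R(K) = 1/(-2 + 0) = 1/(-2) = -½)
L(G) = 20 (L(G) = 9 + 11 = 20)
1/(69 + L(5)) + R(-17) = 1/(69 + 20) - ½ = 1/89 - ½ = -87/178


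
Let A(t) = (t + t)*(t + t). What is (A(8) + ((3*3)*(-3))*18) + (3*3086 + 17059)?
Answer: 26087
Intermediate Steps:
A(t) = 4*t² (A(t) = (2*t)*(2*t) = 4*t²)
(A(8) + ((3*3)*(-3))*18) + (3*3086 + 17059) = (4*8² + ((3*3)*(-3))*18) + (3*3086 + 17059) = (4*64 + (9*(-3))*18) + (9258 + 17059) = (256 - 27*18) + 26317 = (256 - 486) + 26317 = -230 + 26317 = 26087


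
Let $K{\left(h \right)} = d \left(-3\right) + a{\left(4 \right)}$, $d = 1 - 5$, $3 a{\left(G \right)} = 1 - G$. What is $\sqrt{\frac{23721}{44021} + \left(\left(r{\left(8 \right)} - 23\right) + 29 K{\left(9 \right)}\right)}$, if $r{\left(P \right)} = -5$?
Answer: $\frac{2 \sqrt{141239529618}}{44021} \approx 17.075$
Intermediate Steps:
$a{\left(G \right)} = \frac{1}{3} - \frac{G}{3}$ ($a{\left(G \right)} = \frac{1 - G}{3} = \frac{1}{3} - \frac{G}{3}$)
$d = -4$
$K{\left(h \right)} = 11$ ($K{\left(h \right)} = \left(-4\right) \left(-3\right) + \left(\frac{1}{3} - \frac{4}{3}\right) = 12 + \left(\frac{1}{3} - \frac{4}{3}\right) = 12 - 1 = 11$)
$\sqrt{\frac{23721}{44021} + \left(\left(r{\left(8 \right)} - 23\right) + 29 K{\left(9 \right)}\right)} = \sqrt{\frac{23721}{44021} + \left(\left(-5 - 23\right) + 29 \cdot 11\right)} = \sqrt{23721 \cdot \frac{1}{44021} + \left(-28 + 319\right)} = \sqrt{\frac{23721}{44021} + 291} = \sqrt{\frac{12833832}{44021}} = \frac{2 \sqrt{141239529618}}{44021}$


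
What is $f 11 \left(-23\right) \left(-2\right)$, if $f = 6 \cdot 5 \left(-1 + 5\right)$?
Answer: $60720$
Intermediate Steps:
$f = 120$ ($f = 30 \cdot 4 = 120$)
$f 11 \left(-23\right) \left(-2\right) = 120 \cdot 11 \left(-23\right) \left(-2\right) = 120 \left(\left(-253\right) \left(-2\right)\right) = 120 \cdot 506 = 60720$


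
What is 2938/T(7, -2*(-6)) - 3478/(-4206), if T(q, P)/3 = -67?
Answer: -647675/46967 ≈ -13.790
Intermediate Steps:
T(q, P) = -201 (T(q, P) = 3*(-67) = -201)
2938/T(7, -2*(-6)) - 3478/(-4206) = 2938/(-201) - 3478/(-4206) = 2938*(-1/201) - 3478*(-1/4206) = -2938/201 + 1739/2103 = -647675/46967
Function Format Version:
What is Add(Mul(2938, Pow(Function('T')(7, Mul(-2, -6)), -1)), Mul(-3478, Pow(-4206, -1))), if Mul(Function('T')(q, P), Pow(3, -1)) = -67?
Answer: Rational(-647675, 46967) ≈ -13.790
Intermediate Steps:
Function('T')(q, P) = -201 (Function('T')(q, P) = Mul(3, -67) = -201)
Add(Mul(2938, Pow(Function('T')(7, Mul(-2, -6)), -1)), Mul(-3478, Pow(-4206, -1))) = Add(Mul(2938, Pow(-201, -1)), Mul(-3478, Pow(-4206, -1))) = Add(Mul(2938, Rational(-1, 201)), Mul(-3478, Rational(-1, 4206))) = Add(Rational(-2938, 201), Rational(1739, 2103)) = Rational(-647675, 46967)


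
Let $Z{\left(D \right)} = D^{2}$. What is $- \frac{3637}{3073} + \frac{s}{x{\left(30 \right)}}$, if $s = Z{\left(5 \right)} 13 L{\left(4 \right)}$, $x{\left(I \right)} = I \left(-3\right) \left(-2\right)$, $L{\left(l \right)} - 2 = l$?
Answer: $\frac{177923}{18438} \approx 9.6498$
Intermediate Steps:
$L{\left(l \right)} = 2 + l$
$x{\left(I \right)} = 6 I$ ($x{\left(I \right)} = - 3 I \left(-2\right) = 6 I$)
$s = 1950$ ($s = 5^{2} \cdot 13 \left(2 + 4\right) = 25 \cdot 13 \cdot 6 = 325 \cdot 6 = 1950$)
$- \frac{3637}{3073} + \frac{s}{x{\left(30 \right)}} = - \frac{3637}{3073} + \frac{1950}{6 \cdot 30} = \left(-3637\right) \frac{1}{3073} + \frac{1950}{180} = - \frac{3637}{3073} + 1950 \cdot \frac{1}{180} = - \frac{3637}{3073} + \frac{65}{6} = \frac{177923}{18438}$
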